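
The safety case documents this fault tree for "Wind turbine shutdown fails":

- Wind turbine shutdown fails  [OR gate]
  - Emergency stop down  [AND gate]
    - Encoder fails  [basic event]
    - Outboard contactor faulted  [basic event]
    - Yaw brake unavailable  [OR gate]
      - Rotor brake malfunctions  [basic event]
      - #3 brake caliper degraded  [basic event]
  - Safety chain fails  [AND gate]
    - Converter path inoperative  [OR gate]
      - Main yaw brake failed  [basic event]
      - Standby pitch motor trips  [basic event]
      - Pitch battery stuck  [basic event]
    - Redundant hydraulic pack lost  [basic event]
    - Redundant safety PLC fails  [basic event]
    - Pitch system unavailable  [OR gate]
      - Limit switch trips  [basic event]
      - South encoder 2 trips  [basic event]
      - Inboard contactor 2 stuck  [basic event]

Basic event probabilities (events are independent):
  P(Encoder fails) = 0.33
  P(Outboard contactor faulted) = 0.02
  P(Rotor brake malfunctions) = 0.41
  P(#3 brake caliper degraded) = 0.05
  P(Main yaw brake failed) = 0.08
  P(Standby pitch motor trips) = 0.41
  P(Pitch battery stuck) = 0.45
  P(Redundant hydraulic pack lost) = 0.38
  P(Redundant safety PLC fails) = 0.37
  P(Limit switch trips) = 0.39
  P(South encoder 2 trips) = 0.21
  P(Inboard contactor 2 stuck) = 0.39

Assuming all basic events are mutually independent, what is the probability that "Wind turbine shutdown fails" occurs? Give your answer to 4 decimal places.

P(Yaw brake unavailable) [OR] = 1 − (1−0.41) × (1−0.05) = 0.439500
P(Emergency stop down) [AND] = 0.33 × 0.02 × 0.439500 = 0.002901
P(Converter path inoperative) [OR] = 1 − (1−0.08) × (1−0.41) × (1−0.45) = 0.701460
P(Pitch system unavailable) [OR] = 1 − (1−0.39) × (1−0.21) × (1−0.39) = 0.706041
P(Safety chain fails) [AND] = 0.701460 × 0.38 × 0.37 × 0.706041 = 0.069633
P(Wind turbine shutdown fails) [OR] = 1 − (1−0.002901) × (1−0.069633) = 0.072332
Rounded to 4 decimal places: P(Wind turbine shutdown fails) ≈ 0.0723.

0.0723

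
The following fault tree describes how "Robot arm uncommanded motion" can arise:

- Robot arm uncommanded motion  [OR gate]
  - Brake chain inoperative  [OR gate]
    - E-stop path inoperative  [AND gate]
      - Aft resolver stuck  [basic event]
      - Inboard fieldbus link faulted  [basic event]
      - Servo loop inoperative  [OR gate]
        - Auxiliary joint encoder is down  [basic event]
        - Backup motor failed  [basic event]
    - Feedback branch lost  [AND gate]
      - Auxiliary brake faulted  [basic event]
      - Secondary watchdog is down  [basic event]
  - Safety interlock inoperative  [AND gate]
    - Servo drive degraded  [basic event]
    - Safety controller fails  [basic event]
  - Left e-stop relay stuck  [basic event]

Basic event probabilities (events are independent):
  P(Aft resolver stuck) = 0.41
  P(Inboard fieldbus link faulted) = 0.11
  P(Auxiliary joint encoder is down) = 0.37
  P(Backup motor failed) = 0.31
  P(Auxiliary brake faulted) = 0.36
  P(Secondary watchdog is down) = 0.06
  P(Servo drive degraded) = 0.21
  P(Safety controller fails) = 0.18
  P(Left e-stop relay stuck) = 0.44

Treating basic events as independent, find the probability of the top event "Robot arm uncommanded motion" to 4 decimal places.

P(Servo loop inoperative) [OR] = 1 − (1−0.37) × (1−0.31) = 0.565300
P(E-stop path inoperative) [AND] = 0.41 × 0.11 × 0.565300 = 0.025495
P(Feedback branch lost) [AND] = 0.36 × 0.06 = 0.021600
P(Brake chain inoperative) [OR] = 1 − (1−0.025495) × (1−0.021600) = 0.046544
P(Safety interlock inoperative) [AND] = 0.21 × 0.18 = 0.037800
P(Robot arm uncommanded motion) [OR] = 1 − (1−0.046544) × (1−0.037800) × (1−0.44) = 0.486247
Rounded to 4 decimal places: P(Robot arm uncommanded motion) ≈ 0.4862.

0.4862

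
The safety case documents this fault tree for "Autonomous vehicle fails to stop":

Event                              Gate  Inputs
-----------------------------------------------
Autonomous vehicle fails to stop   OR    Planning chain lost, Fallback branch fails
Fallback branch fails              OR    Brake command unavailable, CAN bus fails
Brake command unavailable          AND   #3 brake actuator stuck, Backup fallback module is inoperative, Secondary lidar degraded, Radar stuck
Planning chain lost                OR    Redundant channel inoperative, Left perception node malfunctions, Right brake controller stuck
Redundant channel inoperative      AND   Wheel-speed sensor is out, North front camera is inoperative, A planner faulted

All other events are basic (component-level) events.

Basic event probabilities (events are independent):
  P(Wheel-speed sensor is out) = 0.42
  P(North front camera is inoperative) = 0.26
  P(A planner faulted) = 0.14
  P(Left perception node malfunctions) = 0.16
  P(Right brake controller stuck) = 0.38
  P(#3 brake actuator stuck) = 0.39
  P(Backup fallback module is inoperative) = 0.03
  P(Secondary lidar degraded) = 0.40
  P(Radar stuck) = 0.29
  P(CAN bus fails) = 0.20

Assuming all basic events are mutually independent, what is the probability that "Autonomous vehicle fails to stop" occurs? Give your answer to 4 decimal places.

0.5903

P(Redundant channel inoperative) [AND] = 0.42 × 0.26 × 0.14 = 0.015288
P(Planning chain lost) [OR] = 1 − (1−0.015288) × (1−0.16) × (1−0.38) = 0.487162
P(Brake command unavailable) [AND] = 0.39 × 0.03 × 0.40 × 0.29 = 0.001357
P(Fallback branch fails) [OR] = 1 − (1−0.001357) × (1−0.20) = 0.201086
P(Autonomous vehicle fails to stop) [OR] = 1 − (1−0.487162) × (1−0.201086) = 0.590287
Rounded to 4 decimal places: P(Autonomous vehicle fails to stop) ≈ 0.5903.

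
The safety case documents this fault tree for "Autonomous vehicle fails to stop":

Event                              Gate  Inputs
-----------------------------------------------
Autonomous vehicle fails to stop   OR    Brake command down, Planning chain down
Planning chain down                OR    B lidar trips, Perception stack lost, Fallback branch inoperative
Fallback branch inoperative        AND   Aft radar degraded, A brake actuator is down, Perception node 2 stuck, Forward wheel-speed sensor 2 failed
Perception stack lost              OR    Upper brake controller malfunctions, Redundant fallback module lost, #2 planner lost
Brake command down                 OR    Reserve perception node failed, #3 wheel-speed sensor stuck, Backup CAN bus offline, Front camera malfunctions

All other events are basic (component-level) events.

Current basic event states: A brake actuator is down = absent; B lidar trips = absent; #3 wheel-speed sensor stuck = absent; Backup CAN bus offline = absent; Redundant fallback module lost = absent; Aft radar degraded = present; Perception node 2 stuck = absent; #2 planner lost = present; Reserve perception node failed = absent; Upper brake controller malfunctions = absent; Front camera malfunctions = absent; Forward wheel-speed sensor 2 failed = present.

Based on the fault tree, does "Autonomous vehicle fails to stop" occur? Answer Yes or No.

Yes

Brake command down [OR]: Reserve perception node failed=not, #3 wheel-speed sensor stuck=not, Backup CAN bus offline=not, Front camera malfunctions=not → no input occurs → does not occur.
Perception stack lost [OR]: Upper brake controller malfunctions=not, Redundant fallback module lost=not, #2 planner lost=occurs → at least one input occurs → occurs.
Fallback branch inoperative [AND]: Aft radar degraded=occurs, A brake actuator is down=not, Perception node 2 stuck=not, Forward wheel-speed sensor 2 failed=occurs → not all inputs occur → does not occur.
Planning chain down [OR]: B lidar trips=not, Perception stack lost=occurs, Fallback branch inoperative=not → at least one input occurs → occurs.
Autonomous vehicle fails to stop [OR]: Brake command down=not, Planning chain down=occurs → at least one input occurs → occurs.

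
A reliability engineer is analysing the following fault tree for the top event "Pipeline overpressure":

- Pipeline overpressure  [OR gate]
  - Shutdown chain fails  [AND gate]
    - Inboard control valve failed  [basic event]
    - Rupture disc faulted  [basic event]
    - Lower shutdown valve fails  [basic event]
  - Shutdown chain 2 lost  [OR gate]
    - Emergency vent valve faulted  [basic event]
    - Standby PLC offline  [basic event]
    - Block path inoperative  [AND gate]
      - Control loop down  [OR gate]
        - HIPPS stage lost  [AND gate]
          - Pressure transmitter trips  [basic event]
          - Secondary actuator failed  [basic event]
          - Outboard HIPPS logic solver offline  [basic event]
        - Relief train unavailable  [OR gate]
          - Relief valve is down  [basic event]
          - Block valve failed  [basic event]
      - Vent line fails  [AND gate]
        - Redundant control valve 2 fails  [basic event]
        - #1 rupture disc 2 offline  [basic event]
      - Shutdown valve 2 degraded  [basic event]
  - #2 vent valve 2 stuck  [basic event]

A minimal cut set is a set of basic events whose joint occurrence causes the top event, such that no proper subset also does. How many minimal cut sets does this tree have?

7

Shutdown chain fails [AND]: one cut set from each child combined → 1 × 1 × 1 = 1 cut set(s).
HIPPS stage lost [AND]: one cut set from each child combined → 1 × 1 × 1 = 1 cut set(s).
Relief train unavailable [OR]: union of children's cut sets → 2 cut set(s).
Control loop down [OR]: union of children's cut sets → 3 cut set(s).
Vent line fails [AND]: one cut set from each child combined → 1 × 1 = 1 cut set(s).
Block path inoperative [AND]: one cut set from each child combined → 3 × 1 × 1 = 3 cut set(s).
Shutdown chain 2 lost [OR]: union of children's cut sets → 5 cut set(s).
Pipeline overpressure [OR]: union of children's cut sets → 7 cut set(s).
Minimal cut sets: {Inboard control valve failed, Lower shutdown valve fails, Rupture disc faulted}; {Emergency vent valve faulted}; {Standby PLC offline}; {#1 rupture disc 2 offline, Outboard HIPPS logic solver offline, Pressure transmitter trips, Redundant control valve 2 fails, Secondary actuator failed, Shutdown valve 2 degraded}; {#1 rupture disc 2 offline, Redundant control valve 2 fails, Relief valve is down, Shutdown valve 2 degraded}; {#1 rupture disc 2 offline, Block valve failed, Redundant control valve 2 fails, Shutdown valve 2 degraded}; {#2 vent valve 2 stuck}.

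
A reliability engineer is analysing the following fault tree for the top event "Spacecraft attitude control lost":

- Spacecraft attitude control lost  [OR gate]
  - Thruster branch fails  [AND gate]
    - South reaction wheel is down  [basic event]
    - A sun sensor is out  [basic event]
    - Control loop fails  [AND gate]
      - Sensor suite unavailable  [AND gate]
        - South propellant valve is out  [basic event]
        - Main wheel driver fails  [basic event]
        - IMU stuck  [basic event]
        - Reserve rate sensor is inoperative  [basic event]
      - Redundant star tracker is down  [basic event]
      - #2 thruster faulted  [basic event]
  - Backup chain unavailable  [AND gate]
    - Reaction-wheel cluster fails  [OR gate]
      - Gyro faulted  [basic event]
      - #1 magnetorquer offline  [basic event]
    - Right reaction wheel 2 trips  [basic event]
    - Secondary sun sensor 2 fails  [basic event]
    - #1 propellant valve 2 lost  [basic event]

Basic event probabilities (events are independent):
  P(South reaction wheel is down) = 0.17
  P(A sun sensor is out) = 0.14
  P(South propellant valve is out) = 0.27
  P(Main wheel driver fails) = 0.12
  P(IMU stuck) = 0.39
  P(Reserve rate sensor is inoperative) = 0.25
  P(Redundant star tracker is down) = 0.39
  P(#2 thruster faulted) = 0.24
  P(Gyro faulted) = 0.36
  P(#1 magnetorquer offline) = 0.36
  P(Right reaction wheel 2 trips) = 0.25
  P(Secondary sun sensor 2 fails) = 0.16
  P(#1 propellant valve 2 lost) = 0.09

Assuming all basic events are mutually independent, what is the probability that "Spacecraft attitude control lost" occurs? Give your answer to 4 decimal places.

0.0021

P(Sensor suite unavailable) [AND] = 0.27 × 0.12 × 0.39 × 0.25 = 0.003159
P(Control loop fails) [AND] = 0.003159 × 0.39 × 0.24 = 0.000296
P(Thruster branch fails) [AND] = 0.17 × 0.14 × 0.000296 = 0.000007
P(Reaction-wheel cluster fails) [OR] = 1 − (1−0.36) × (1−0.36) = 0.590400
P(Backup chain unavailable) [AND] = 0.590400 × 0.25 × 0.16 × 0.09 = 0.002125
P(Spacecraft attitude control lost) [OR] = 1 − (1−0.000007) × (1−0.002125) = 0.002132
Rounded to 4 decimal places: P(Spacecraft attitude control lost) ≈ 0.0021.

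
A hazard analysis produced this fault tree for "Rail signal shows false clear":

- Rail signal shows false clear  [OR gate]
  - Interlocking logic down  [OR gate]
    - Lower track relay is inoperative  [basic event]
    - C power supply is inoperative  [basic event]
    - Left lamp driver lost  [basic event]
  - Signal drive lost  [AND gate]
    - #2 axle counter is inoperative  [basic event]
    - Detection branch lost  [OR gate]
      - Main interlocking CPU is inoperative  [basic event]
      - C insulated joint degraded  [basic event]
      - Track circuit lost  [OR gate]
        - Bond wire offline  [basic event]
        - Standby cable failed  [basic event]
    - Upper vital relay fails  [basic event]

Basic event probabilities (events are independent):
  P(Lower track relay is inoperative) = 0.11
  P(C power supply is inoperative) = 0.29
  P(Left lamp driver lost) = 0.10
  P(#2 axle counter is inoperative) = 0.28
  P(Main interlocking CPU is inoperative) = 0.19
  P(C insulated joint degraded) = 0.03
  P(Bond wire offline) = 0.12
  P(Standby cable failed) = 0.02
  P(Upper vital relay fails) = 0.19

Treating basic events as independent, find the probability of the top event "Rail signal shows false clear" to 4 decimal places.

0.4410

P(Interlocking logic down) [OR] = 1 − (1−0.11) × (1−0.29) × (1−0.10) = 0.431290
P(Track circuit lost) [OR] = 1 − (1−0.12) × (1−0.02) = 0.137600
P(Detection branch lost) [OR] = 1 − (1−0.19) × (1−0.03) × (1−0.137600) = 0.322412
P(Signal drive lost) [AND] = 0.28 × 0.322412 × 0.19 = 0.017152
P(Rail signal shows false clear) [OR] = 1 − (1−0.431290) × (1−0.017152) = 0.441045
Rounded to 4 decimal places: P(Rail signal shows false clear) ≈ 0.4410.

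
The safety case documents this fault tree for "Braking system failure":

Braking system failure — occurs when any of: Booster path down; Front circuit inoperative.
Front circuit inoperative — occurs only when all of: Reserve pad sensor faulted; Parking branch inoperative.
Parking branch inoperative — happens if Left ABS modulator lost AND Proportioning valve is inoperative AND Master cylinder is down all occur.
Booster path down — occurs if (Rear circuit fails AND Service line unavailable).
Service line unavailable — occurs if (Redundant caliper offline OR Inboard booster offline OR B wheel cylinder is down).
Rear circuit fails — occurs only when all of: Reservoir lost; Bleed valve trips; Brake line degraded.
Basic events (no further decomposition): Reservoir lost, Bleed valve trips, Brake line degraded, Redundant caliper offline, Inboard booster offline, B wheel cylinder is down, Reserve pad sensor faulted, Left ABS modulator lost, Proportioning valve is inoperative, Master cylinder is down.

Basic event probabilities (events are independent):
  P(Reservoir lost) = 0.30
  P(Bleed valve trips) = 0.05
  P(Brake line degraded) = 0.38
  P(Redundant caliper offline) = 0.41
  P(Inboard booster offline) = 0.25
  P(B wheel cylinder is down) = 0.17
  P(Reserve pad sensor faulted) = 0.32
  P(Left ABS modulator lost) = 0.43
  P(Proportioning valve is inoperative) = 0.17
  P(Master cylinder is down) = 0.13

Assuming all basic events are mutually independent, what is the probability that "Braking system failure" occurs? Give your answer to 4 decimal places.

P(Rear circuit fails) [AND] = 0.30 × 0.05 × 0.38 = 0.005700
P(Service line unavailable) [OR] = 1 − (1−0.41) × (1−0.25) × (1−0.17) = 0.632725
P(Booster path down) [AND] = 0.005700 × 0.632725 = 0.003607
P(Parking branch inoperative) [AND] = 0.43 × 0.17 × 0.13 = 0.009503
P(Front circuit inoperative) [AND] = 0.32 × 0.009503 = 0.003041
P(Braking system failure) [OR] = 1 − (1−0.003607) × (1−0.003041) = 0.006637
Rounded to 4 decimal places: P(Braking system failure) ≈ 0.0066.

0.0066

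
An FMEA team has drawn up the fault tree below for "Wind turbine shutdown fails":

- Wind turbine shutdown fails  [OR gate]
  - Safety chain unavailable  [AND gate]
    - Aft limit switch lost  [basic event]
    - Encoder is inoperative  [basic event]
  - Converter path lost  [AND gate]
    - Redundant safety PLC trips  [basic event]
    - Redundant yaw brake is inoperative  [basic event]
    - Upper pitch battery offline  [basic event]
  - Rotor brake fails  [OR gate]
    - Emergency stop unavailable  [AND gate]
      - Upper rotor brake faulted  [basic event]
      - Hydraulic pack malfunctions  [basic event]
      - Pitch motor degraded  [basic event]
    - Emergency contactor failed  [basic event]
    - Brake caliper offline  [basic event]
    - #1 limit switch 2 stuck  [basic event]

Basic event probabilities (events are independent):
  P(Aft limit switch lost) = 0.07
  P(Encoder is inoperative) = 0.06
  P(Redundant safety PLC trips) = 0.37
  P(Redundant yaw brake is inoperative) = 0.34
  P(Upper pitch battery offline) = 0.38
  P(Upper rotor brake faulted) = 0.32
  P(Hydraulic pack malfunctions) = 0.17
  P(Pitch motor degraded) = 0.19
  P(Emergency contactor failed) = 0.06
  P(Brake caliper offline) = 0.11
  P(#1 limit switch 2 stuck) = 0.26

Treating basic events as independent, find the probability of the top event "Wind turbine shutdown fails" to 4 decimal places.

P(Safety chain unavailable) [AND] = 0.07 × 0.06 = 0.004200
P(Converter path lost) [AND] = 0.37 × 0.34 × 0.38 = 0.047804
P(Emergency stop unavailable) [AND] = 0.32 × 0.17 × 0.19 = 0.010336
P(Rotor brake fails) [OR] = 1 − (1−0.010336) × (1−0.06) × (1−0.11) × (1−0.26) = 0.387315
P(Wind turbine shutdown fails) [OR] = 1 − (1−0.004200) × (1−0.047804) × (1−0.387315) = 0.419054
Rounded to 4 decimal places: P(Wind turbine shutdown fails) ≈ 0.4191.

0.4191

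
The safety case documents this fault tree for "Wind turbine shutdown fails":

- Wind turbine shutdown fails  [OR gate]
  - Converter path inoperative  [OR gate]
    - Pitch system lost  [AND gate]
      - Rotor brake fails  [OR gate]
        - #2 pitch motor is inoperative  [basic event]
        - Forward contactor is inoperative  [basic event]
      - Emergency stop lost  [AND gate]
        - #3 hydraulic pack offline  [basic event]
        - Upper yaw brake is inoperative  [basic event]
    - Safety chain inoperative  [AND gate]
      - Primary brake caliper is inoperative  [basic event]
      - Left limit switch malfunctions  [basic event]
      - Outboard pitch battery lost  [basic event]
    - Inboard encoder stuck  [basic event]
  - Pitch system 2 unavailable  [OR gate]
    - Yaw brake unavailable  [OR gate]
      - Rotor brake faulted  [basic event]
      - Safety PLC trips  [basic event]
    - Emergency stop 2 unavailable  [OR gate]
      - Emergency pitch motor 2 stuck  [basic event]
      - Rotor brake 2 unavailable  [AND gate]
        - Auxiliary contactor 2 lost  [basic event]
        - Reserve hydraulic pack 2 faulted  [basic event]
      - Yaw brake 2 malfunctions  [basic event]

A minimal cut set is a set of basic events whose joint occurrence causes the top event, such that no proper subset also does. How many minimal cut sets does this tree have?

Rotor brake fails [OR]: union of children's cut sets → 2 cut set(s).
Emergency stop lost [AND]: one cut set from each child combined → 1 × 1 = 1 cut set(s).
Pitch system lost [AND]: one cut set from each child combined → 2 × 1 = 2 cut set(s).
Safety chain inoperative [AND]: one cut set from each child combined → 1 × 1 × 1 = 1 cut set(s).
Converter path inoperative [OR]: union of children's cut sets → 4 cut set(s).
Yaw brake unavailable [OR]: union of children's cut sets → 2 cut set(s).
Rotor brake 2 unavailable [AND]: one cut set from each child combined → 1 × 1 = 1 cut set(s).
Emergency stop 2 unavailable [OR]: union of children's cut sets → 3 cut set(s).
Pitch system 2 unavailable [OR]: union of children's cut sets → 5 cut set(s).
Wind turbine shutdown fails [OR]: union of children's cut sets → 9 cut set(s).
Minimal cut sets: {#2 pitch motor is inoperative, #3 hydraulic pack offline, Upper yaw brake is inoperative}; {#3 hydraulic pack offline, Forward contactor is inoperative, Upper yaw brake is inoperative}; {Left limit switch malfunctions, Outboard pitch battery lost, Primary brake caliper is inoperative}; {Inboard encoder stuck}; {Rotor brake faulted}; {Safety PLC trips}; {Emergency pitch motor 2 stuck}; {Auxiliary contactor 2 lost, Reserve hydraulic pack 2 faulted}; {Yaw brake 2 malfunctions}.

9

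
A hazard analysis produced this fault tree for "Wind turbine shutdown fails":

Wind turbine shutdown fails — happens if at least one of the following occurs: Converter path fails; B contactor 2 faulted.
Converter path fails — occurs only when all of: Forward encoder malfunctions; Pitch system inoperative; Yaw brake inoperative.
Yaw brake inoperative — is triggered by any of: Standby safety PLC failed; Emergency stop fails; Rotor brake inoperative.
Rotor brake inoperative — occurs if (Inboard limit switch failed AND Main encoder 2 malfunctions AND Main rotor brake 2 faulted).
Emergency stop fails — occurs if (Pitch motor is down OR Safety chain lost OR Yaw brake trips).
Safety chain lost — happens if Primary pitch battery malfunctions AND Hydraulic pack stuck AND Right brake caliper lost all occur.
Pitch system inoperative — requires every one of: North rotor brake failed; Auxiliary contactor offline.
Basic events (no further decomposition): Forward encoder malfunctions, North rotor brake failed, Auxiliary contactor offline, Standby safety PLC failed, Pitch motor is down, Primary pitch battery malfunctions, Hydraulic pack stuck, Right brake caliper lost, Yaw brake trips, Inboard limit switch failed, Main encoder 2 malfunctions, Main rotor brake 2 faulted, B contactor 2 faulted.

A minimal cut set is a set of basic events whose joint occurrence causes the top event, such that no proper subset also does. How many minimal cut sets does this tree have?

Pitch system inoperative [AND]: one cut set from each child combined → 1 × 1 = 1 cut set(s).
Safety chain lost [AND]: one cut set from each child combined → 1 × 1 × 1 = 1 cut set(s).
Emergency stop fails [OR]: union of children's cut sets → 3 cut set(s).
Rotor brake inoperative [AND]: one cut set from each child combined → 1 × 1 × 1 = 1 cut set(s).
Yaw brake inoperative [OR]: union of children's cut sets → 5 cut set(s).
Converter path fails [AND]: one cut set from each child combined → 1 × 1 × 5 = 5 cut set(s).
Wind turbine shutdown fails [OR]: union of children's cut sets → 6 cut set(s).
Minimal cut sets: {Auxiliary contactor offline, Forward encoder malfunctions, North rotor brake failed, Standby safety PLC failed}; {Auxiliary contactor offline, Forward encoder malfunctions, North rotor brake failed, Pitch motor is down}; {Auxiliary contactor offline, Forward encoder malfunctions, Hydraulic pack stuck, North rotor brake failed, Primary pitch battery malfunctions, Right brake caliper lost}; {Auxiliary contactor offline, Forward encoder malfunctions, North rotor brake failed, Yaw brake trips}; {Auxiliary contactor offline, Forward encoder malfunctions, Inboard limit switch failed, Main encoder 2 malfunctions, Main rotor brake 2 faulted, North rotor brake failed}; {B contactor 2 faulted}.

6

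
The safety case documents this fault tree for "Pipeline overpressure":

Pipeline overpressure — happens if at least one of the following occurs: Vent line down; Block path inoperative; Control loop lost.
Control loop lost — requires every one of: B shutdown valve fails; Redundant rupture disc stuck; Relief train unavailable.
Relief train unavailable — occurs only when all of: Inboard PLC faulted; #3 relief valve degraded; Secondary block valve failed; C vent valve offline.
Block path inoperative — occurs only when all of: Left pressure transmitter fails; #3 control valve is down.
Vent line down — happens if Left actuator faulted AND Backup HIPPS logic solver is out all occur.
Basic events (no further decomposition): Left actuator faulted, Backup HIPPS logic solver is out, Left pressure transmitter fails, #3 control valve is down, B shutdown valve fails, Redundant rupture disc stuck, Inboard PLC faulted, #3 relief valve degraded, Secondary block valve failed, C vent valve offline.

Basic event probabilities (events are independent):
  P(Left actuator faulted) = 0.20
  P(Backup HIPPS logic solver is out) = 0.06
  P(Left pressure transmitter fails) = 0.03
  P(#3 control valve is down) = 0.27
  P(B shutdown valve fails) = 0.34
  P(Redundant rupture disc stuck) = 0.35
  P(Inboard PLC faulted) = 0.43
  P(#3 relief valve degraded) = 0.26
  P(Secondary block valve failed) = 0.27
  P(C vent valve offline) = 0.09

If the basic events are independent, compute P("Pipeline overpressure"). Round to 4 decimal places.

0.0203

P(Vent line down) [AND] = 0.20 × 0.06 = 0.012000
P(Block path inoperative) [AND] = 0.03 × 0.27 = 0.008100
P(Relief train unavailable) [AND] = 0.43 × 0.26 × 0.27 × 0.09 = 0.002717
P(Control loop lost) [AND] = 0.34 × 0.35 × 0.002717 = 0.000323
P(Pipeline overpressure) [OR] = 1 − (1−0.012000) × (1−0.008100) × (1−0.000323) = 0.020319
Rounded to 4 decimal places: P(Pipeline overpressure) ≈ 0.0203.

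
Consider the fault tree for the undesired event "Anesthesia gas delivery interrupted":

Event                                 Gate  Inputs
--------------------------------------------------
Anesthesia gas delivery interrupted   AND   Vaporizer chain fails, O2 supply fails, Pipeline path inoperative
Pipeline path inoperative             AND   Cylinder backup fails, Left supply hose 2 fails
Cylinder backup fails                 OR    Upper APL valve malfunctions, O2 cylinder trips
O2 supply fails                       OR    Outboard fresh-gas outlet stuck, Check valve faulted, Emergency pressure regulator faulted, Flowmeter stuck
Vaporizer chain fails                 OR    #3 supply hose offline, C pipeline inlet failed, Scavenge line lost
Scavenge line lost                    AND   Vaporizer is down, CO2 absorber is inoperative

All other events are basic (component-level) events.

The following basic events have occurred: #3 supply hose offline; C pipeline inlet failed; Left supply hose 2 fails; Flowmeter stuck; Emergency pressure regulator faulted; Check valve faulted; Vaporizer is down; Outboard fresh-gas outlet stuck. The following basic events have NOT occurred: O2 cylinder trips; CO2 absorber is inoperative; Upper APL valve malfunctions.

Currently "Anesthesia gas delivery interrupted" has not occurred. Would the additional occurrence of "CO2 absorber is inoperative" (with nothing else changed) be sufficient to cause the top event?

Counterfactual: set "CO2 absorber is inoperative" to occurred.
Scavenge line lost [AND]: Vaporizer is down=occurs, CO2 absorber is inoperative=occurs → all inputs occur → occurs.
Vaporizer chain fails [OR]: #3 supply hose offline=occurs, C pipeline inlet failed=occurs, Scavenge line lost=occurs → at least one input occurs → occurs.
O2 supply fails [OR]: Outboard fresh-gas outlet stuck=occurs, Check valve faulted=occurs, Emergency pressure regulator faulted=occurs, Flowmeter stuck=occurs → at least one input occurs → occurs.
Cylinder backup fails [OR]: Upper APL valve malfunctions=not, O2 cylinder trips=not → no input occurs → does not occur.
Pipeline path inoperative [AND]: Cylinder backup fails=not, Left supply hose 2 fails=occurs → not all inputs occur → does not occur.
Anesthesia gas delivery interrupted [AND]: Vaporizer chain fails=occurs, O2 supply fails=occurs, Pipeline path inoperative=not → not all inputs occur → does not occur.

No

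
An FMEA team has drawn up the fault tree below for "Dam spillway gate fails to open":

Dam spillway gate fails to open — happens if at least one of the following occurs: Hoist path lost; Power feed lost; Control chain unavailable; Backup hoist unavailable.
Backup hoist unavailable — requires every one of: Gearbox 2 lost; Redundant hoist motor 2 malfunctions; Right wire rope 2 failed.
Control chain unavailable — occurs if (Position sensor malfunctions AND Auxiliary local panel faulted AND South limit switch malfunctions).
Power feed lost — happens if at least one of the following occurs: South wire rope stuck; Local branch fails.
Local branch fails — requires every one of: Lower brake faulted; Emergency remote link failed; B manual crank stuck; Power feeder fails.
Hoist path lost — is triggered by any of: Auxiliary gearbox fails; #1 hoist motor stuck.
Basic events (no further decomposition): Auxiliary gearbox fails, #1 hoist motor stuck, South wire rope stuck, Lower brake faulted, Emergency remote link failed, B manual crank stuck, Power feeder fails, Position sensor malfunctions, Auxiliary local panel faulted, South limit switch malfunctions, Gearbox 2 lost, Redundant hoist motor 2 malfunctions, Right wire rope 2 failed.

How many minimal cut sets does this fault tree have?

Hoist path lost [OR]: union of children's cut sets → 2 cut set(s).
Local branch fails [AND]: one cut set from each child combined → 1 × 1 × 1 × 1 = 1 cut set(s).
Power feed lost [OR]: union of children's cut sets → 2 cut set(s).
Control chain unavailable [AND]: one cut set from each child combined → 1 × 1 × 1 = 1 cut set(s).
Backup hoist unavailable [AND]: one cut set from each child combined → 1 × 1 × 1 = 1 cut set(s).
Dam spillway gate fails to open [OR]: union of children's cut sets → 6 cut set(s).
Minimal cut sets: {Auxiliary gearbox fails}; {#1 hoist motor stuck}; {South wire rope stuck}; {B manual crank stuck, Emergency remote link failed, Lower brake faulted, Power feeder fails}; {Auxiliary local panel faulted, Position sensor malfunctions, South limit switch malfunctions}; {Gearbox 2 lost, Redundant hoist motor 2 malfunctions, Right wire rope 2 failed}.

6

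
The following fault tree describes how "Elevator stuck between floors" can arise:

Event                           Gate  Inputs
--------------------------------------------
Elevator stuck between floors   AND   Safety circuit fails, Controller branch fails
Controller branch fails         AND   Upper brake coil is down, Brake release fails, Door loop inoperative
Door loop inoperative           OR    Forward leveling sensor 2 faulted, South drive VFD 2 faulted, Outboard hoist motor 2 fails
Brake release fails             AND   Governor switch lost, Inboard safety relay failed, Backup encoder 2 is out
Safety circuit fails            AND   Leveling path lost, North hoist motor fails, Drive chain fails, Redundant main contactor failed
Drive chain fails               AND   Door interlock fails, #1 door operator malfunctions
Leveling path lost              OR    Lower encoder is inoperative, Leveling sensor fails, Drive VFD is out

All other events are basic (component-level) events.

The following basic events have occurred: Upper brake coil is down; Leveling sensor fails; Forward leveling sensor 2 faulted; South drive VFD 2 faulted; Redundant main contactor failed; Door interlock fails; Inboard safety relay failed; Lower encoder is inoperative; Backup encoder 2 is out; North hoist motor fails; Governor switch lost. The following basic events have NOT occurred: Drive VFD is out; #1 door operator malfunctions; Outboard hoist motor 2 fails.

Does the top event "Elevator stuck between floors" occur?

No

Leveling path lost [OR]: Lower encoder is inoperative=occurs, Leveling sensor fails=occurs, Drive VFD is out=not → at least one input occurs → occurs.
Drive chain fails [AND]: Door interlock fails=occurs, #1 door operator malfunctions=not → not all inputs occur → does not occur.
Safety circuit fails [AND]: Leveling path lost=occurs, North hoist motor fails=occurs, Drive chain fails=not, Redundant main contactor failed=occurs → not all inputs occur → does not occur.
Brake release fails [AND]: Governor switch lost=occurs, Inboard safety relay failed=occurs, Backup encoder 2 is out=occurs → all inputs occur → occurs.
Door loop inoperative [OR]: Forward leveling sensor 2 faulted=occurs, South drive VFD 2 faulted=occurs, Outboard hoist motor 2 fails=not → at least one input occurs → occurs.
Controller branch fails [AND]: Upper brake coil is down=occurs, Brake release fails=occurs, Door loop inoperative=occurs → all inputs occur → occurs.
Elevator stuck between floors [AND]: Safety circuit fails=not, Controller branch fails=occurs → not all inputs occur → does not occur.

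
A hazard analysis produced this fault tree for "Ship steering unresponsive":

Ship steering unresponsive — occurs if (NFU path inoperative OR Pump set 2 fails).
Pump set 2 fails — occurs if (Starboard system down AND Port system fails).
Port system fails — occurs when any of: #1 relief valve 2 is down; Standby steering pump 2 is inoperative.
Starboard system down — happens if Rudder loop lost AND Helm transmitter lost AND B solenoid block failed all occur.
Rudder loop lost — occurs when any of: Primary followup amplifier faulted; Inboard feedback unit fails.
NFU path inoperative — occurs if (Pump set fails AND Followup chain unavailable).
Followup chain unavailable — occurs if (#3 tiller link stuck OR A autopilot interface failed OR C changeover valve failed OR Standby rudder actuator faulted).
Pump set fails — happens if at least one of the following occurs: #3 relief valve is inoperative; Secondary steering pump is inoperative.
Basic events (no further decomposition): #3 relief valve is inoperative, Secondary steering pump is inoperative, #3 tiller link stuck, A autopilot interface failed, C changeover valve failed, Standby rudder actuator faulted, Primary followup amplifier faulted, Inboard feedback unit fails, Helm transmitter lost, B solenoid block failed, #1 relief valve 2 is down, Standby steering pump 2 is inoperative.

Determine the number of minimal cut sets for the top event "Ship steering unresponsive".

12

Pump set fails [OR]: union of children's cut sets → 2 cut set(s).
Followup chain unavailable [OR]: union of children's cut sets → 4 cut set(s).
NFU path inoperative [AND]: one cut set from each child combined → 2 × 4 = 8 cut set(s).
Rudder loop lost [OR]: union of children's cut sets → 2 cut set(s).
Starboard system down [AND]: one cut set from each child combined → 2 × 1 × 1 = 2 cut set(s).
Port system fails [OR]: union of children's cut sets → 2 cut set(s).
Pump set 2 fails [AND]: one cut set from each child combined → 2 × 2 = 4 cut set(s).
Ship steering unresponsive [OR]: union of children's cut sets → 12 cut set(s).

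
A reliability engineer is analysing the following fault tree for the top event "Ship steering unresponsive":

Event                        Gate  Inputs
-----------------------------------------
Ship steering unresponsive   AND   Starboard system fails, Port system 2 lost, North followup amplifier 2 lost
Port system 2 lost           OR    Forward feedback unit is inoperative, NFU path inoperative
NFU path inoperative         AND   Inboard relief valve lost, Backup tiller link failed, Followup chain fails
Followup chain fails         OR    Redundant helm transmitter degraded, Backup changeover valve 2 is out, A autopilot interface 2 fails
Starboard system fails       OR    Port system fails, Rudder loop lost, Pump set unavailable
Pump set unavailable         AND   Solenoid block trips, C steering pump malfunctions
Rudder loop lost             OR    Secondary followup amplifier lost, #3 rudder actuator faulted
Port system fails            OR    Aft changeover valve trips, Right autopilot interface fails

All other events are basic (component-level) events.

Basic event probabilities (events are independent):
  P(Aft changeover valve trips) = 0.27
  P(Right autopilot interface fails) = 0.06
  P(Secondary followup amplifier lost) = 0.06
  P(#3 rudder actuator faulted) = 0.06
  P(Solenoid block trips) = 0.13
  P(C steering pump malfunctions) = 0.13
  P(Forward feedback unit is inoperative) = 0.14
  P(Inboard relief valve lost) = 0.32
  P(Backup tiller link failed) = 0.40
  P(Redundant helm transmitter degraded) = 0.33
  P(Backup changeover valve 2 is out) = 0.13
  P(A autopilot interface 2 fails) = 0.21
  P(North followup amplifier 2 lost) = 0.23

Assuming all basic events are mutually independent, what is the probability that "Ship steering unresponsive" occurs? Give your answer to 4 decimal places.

P(Port system fails) [OR] = 1 − (1−0.27) × (1−0.06) = 0.313800
P(Rudder loop lost) [OR] = 1 − (1−0.06) × (1−0.06) = 0.116400
P(Pump set unavailable) [AND] = 0.13 × 0.13 = 0.016900
P(Starboard system fails) [OR] = 1 − (1−0.313800) × (1−0.116400) × (1−0.016900) = 0.403921
P(Followup chain fails) [OR] = 1 − (1−0.33) × (1−0.13) × (1−0.21) = 0.539509
P(NFU path inoperative) [AND] = 0.32 × 0.40 × 0.539509 = 0.069057
P(Port system 2 lost) [OR] = 1 − (1−0.14) × (1−0.069057) = 0.199389
P(Ship steering unresponsive) [AND] = 0.403921 × 0.199389 × 0.23 = 0.018524
Rounded to 4 decimal places: P(Ship steering unresponsive) ≈ 0.0185.

0.0185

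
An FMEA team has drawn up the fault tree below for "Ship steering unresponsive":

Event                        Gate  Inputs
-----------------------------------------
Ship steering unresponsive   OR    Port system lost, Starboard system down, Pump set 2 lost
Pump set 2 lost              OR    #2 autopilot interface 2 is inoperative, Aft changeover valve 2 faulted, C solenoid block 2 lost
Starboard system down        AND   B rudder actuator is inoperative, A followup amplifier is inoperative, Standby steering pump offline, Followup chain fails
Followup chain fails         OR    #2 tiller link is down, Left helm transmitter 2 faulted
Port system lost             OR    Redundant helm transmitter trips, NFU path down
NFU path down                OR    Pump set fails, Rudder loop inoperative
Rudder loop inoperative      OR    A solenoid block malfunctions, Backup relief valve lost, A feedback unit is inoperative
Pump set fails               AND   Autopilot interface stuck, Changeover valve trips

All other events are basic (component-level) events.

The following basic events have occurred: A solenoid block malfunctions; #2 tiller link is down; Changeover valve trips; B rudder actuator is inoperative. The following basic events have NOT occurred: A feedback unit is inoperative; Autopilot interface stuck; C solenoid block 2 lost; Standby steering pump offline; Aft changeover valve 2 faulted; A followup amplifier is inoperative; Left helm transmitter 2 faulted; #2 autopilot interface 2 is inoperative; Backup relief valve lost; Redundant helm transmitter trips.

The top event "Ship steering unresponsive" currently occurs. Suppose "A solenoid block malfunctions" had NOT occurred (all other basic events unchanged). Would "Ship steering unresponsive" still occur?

No

Counterfactual: set "A solenoid block malfunctions" to not occurred.
Pump set fails [AND]: Autopilot interface stuck=not, Changeover valve trips=occurs → not all inputs occur → does not occur.
Rudder loop inoperative [OR]: A solenoid block malfunctions=not, Backup relief valve lost=not, A feedback unit is inoperative=not → no input occurs → does not occur.
NFU path down [OR]: Pump set fails=not, Rudder loop inoperative=not → no input occurs → does not occur.
Port system lost [OR]: Redundant helm transmitter trips=not, NFU path down=not → no input occurs → does not occur.
Followup chain fails [OR]: #2 tiller link is down=occurs, Left helm transmitter 2 faulted=not → at least one input occurs → occurs.
Starboard system down [AND]: B rudder actuator is inoperative=occurs, A followup amplifier is inoperative=not, Standby steering pump offline=not, Followup chain fails=occurs → not all inputs occur → does not occur.
Pump set 2 lost [OR]: #2 autopilot interface 2 is inoperative=not, Aft changeover valve 2 faulted=not, C solenoid block 2 lost=not → no input occurs → does not occur.
Ship steering unresponsive [OR]: Port system lost=not, Starboard system down=not, Pump set 2 lost=not → no input occurs → does not occur.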